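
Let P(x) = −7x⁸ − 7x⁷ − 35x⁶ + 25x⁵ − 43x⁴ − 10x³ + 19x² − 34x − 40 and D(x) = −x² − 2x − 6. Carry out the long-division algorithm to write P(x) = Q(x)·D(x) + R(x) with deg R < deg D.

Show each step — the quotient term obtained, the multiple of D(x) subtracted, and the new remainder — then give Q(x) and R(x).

Q(x) = 7x⁶ − 7x⁵ + 7x⁴ + 3x³ − 5x² + 2x + 7; R(x) = −8x + 2

Step 1: lead(−7x⁸ − 7x⁷ − 35x⁶ + 25x⁵ − 43x⁴ − 10x³ + 19x² − 34x − 40) ÷ lead(D) = −7x⁸ ÷ −x² = 7x⁶. Subtract (7x⁶)·D = −7x⁸ − 14x⁷ − 42x⁶. Remainder: 7x⁷ + 7x⁶ + 25x⁵ − 43x⁴ − 10x³ + 19x² − 34x − 40.
Step 2: lead(7x⁷ + 7x⁶ + 25x⁵ − 43x⁴ − 10x³ + 19x² − 34x − 40) ÷ lead(D) = 7x⁷ ÷ −x² = −7x⁵. Subtract (−7x⁵)·D = 7x⁷ + 14x⁶ + 42x⁵. Remainder: −7x⁶ − 17x⁵ − 43x⁴ − 10x³ + 19x² − 34x − 40.
Step 3: lead(−7x⁶ − 17x⁵ − 43x⁴ − 10x³ + 19x² − 34x − 40) ÷ lead(D) = −7x⁶ ÷ −x² = 7x⁴. Subtract (7x⁴)·D = −7x⁶ − 14x⁵ − 42x⁴. Remainder: −3x⁵ − x⁴ − 10x³ + 19x² − 34x − 40.
Step 4: lead(−3x⁵ − x⁴ − 10x³ + 19x² − 34x − 40) ÷ lead(D) = −3x⁵ ÷ −x² = 3x³. Subtract (3x³)·D = −3x⁵ − 6x⁴ − 18x³. Remainder: 5x⁴ + 8x³ + 19x² − 34x − 40.
Step 5: lead(5x⁴ + 8x³ + 19x² − 34x − 40) ÷ lead(D) = 5x⁴ ÷ −x² = −5x². Subtract (−5x²)·D = 5x⁴ + 10x³ + 30x². Remainder: −2x³ − 11x² − 34x − 40.
Step 6: lead(−2x³ − 11x² − 34x − 40) ÷ lead(D) = −2x³ ÷ −x² = 2x. Subtract (2x)·D = −2x³ − 4x² − 12x. Remainder: −7x² − 22x − 40.
Step 7: lead(−7x² − 22x − 40) ÷ lead(D) = −7x² ÷ −x² = 7. Subtract (7)·D = −7x² − 14x − 42. Remainder: −8x + 2.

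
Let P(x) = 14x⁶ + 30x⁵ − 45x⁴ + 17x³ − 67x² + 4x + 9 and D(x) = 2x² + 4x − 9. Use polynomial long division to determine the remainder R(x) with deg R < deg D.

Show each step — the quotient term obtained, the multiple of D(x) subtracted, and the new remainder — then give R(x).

R(x) = −5x + 9

Step 1: lead(14x⁶ + 30x⁵ − 45x⁴ + 17x³ − 67x² + 4x + 9) ÷ lead(D) = 14x⁶ ÷ 2x² = 7x⁴. Subtract (7x⁴)·D = 14x⁶ + 28x⁵ − 63x⁴. Remainder: 2x⁵ + 18x⁴ + 17x³ − 67x² + 4x + 9.
Step 2: lead(2x⁵ + 18x⁴ + 17x³ − 67x² + 4x + 9) ÷ lead(D) = 2x⁵ ÷ 2x² = x³. Subtract (x³)·D = 2x⁵ + 4x⁴ − 9x³. Remainder: 14x⁴ + 26x³ − 67x² + 4x + 9.
Step 3: lead(14x⁴ + 26x³ − 67x² + 4x + 9) ÷ lead(D) = 14x⁴ ÷ 2x² = 7x². Subtract (7x²)·D = 14x⁴ + 28x³ − 63x². Remainder: −2x³ − 4x² + 4x + 9.
Step 4: lead(−2x³ − 4x² + 4x + 9) ÷ lead(D) = −2x³ ÷ 2x² = −x. Subtract (−x)·D = −2x³ − 4x² + 9x. Remainder: −5x + 9.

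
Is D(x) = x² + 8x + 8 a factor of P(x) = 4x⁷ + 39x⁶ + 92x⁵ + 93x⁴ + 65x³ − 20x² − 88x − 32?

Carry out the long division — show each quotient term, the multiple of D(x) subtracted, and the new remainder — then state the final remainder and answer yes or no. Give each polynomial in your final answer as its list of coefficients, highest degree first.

Step 1: lead(4x⁷ + 39x⁶ + 92x⁵ + 93x⁴ + 65x³ − 20x² − 88x − 32) ÷ lead(D) = 4x⁷ ÷ x² = 4x⁵. Subtract (4x⁵)·D = 4x⁷ + 32x⁶ + 32x⁵. Remainder: 7x⁶ + 60x⁵ + 93x⁴ + 65x³ − 20x² − 88x − 32.
Step 2: lead(7x⁶ + 60x⁵ + 93x⁴ + 65x³ − 20x² − 88x − 32) ÷ lead(D) = 7x⁶ ÷ x² = 7x⁴. Subtract (7x⁴)·D = 7x⁶ + 56x⁵ + 56x⁴. Remainder: 4x⁵ + 37x⁴ + 65x³ − 20x² − 88x − 32.
Step 3: lead(4x⁵ + 37x⁴ + 65x³ − 20x² − 88x − 32) ÷ lead(D) = 4x⁵ ÷ x² = 4x³. Subtract (4x³)·D = 4x⁵ + 32x⁴ + 32x³. Remainder: 5x⁴ + 33x³ − 20x² − 88x − 32.
Step 4: lead(5x⁴ + 33x³ − 20x² − 88x − 32) ÷ lead(D) = 5x⁴ ÷ x² = 5x². Subtract (5x²)·D = 5x⁴ + 40x³ + 40x². Remainder: −7x³ − 60x² − 88x − 32.
Step 5: lead(−7x³ − 60x² − 88x − 32) ÷ lead(D) = −7x³ ÷ x² = −7x. Subtract (−7x)·D = −7x³ − 56x² − 56x. Remainder: −4x² − 32x − 32.
Step 6: lead(−4x² − 32x − 32) ÷ lead(D) = −4x² ÷ x² = −4. Subtract (−4)·D = −4x² − 32x − 32. Remainder: 0.

R = [0], so D(x) is a factor of P(x). yes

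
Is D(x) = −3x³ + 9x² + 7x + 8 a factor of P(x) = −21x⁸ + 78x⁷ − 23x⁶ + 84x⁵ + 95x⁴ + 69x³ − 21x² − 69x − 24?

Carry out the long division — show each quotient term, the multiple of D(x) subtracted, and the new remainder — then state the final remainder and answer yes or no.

R(x) = 0, so D(x) is a factor of P(x). yes

Step 1: lead(−21x⁸ + 78x⁷ − 23x⁶ + 84x⁵ + 95x⁴ + 69x³ − 21x² − 69x − 24) ÷ lead(D) = −21x⁸ ÷ −3x³ = 7x⁵. Subtract (7x⁵)·D = −21x⁸ + 63x⁷ + 49x⁶ + 56x⁵. Remainder: 15x⁷ − 72x⁶ + 28x⁵ + 95x⁴ + 69x³ − 21x² − 69x − 24.
Step 2: lead(15x⁷ − 72x⁶ + 28x⁵ + 95x⁴ + 69x³ − 21x² − 69x − 24) ÷ lead(D) = 15x⁷ ÷ −3x³ = −5x⁴. Subtract (−5x⁴)·D = 15x⁷ − 45x⁶ − 35x⁵ − 40x⁴. Remainder: −27x⁶ + 63x⁵ + 135x⁴ + 69x³ − 21x² − 69x − 24.
Step 3: lead(−27x⁶ + 63x⁵ + 135x⁴ + 69x³ − 21x² − 69x − 24) ÷ lead(D) = −27x⁶ ÷ −3x³ = 9x³. Subtract (9x³)·D = −27x⁶ + 81x⁵ + 63x⁴ + 72x³. Remainder: −18x⁵ + 72x⁴ − 3x³ − 21x² − 69x − 24.
Step 4: lead(−18x⁵ + 72x⁴ − 3x³ − 21x² − 69x − 24) ÷ lead(D) = −18x⁵ ÷ −3x³ = 6x². Subtract (6x²)·D = −18x⁵ + 54x⁴ + 42x³ + 48x². Remainder: 18x⁴ − 45x³ − 69x² − 69x − 24.
Step 5: lead(18x⁴ − 45x³ − 69x² − 69x − 24) ÷ lead(D) = 18x⁴ ÷ −3x³ = −6x. Subtract (−6x)·D = 18x⁴ − 54x³ − 42x² − 48x. Remainder: 9x³ − 27x² − 21x − 24.
Step 6: lead(9x³ − 27x² − 21x − 24) ÷ lead(D) = 9x³ ÷ −3x³ = −3. Subtract (−3)·D = 9x³ − 27x² − 21x − 24. Remainder: 0.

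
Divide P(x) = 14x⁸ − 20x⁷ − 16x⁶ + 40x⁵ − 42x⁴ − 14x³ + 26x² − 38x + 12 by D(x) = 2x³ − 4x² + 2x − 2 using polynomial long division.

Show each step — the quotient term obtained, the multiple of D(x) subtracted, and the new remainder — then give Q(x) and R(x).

Q(x) = 7x⁵ + 4x⁴ − 7x³ + 9x² + 8x − 7; R(x) = −8x − 2

Step 1: lead(14x⁸ − 20x⁷ − 16x⁶ + 40x⁵ − 42x⁴ − 14x³ + 26x² − 38x + 12) ÷ lead(D) = 14x⁸ ÷ 2x³ = 7x⁵. Subtract (7x⁵)·D = 14x⁸ − 28x⁷ + 14x⁶ − 14x⁵. Remainder: 8x⁷ − 30x⁶ + 54x⁵ − 42x⁴ − 14x³ + 26x² − 38x + 12.
Step 2: lead(8x⁷ − 30x⁶ + 54x⁵ − 42x⁴ − 14x³ + 26x² − 38x + 12) ÷ lead(D) = 8x⁷ ÷ 2x³ = 4x⁴. Subtract (4x⁴)·D = 8x⁷ − 16x⁶ + 8x⁵ − 8x⁴. Remainder: −14x⁶ + 46x⁵ − 34x⁴ − 14x³ + 26x² − 38x + 12.
Step 3: lead(−14x⁶ + 46x⁵ − 34x⁴ − 14x³ + 26x² − 38x + 12) ÷ lead(D) = −14x⁶ ÷ 2x³ = −7x³. Subtract (−7x³)·D = −14x⁶ + 28x⁵ − 14x⁴ + 14x³. Remainder: 18x⁵ − 20x⁴ − 28x³ + 26x² − 38x + 12.
Step 4: lead(18x⁵ − 20x⁴ − 28x³ + 26x² − 38x + 12) ÷ lead(D) = 18x⁵ ÷ 2x³ = 9x². Subtract (9x²)·D = 18x⁵ − 36x⁴ + 18x³ − 18x². Remainder: 16x⁴ − 46x³ + 44x² − 38x + 12.
Step 5: lead(16x⁴ − 46x³ + 44x² − 38x + 12) ÷ lead(D) = 16x⁴ ÷ 2x³ = 8x. Subtract (8x)·D = 16x⁴ − 32x³ + 16x² − 16x. Remainder: −14x³ + 28x² − 22x + 12.
Step 6: lead(−14x³ + 28x² − 22x + 12) ÷ lead(D) = −14x³ ÷ 2x³ = −7. Subtract (−7)·D = −14x³ + 28x² − 14x + 14. Remainder: −8x − 2.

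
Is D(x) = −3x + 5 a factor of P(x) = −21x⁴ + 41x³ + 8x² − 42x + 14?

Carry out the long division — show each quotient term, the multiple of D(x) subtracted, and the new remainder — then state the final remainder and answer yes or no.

Step 1: lead(−21x⁴ + 41x³ + 8x² − 42x + 14) ÷ lead(D) = −21x⁴ ÷ −3x = 7x³. Subtract (7x³)·D = −21x⁴ + 35x³. Remainder: 6x³ + 8x² − 42x + 14.
Step 2: lead(6x³ + 8x² − 42x + 14) ÷ lead(D) = 6x³ ÷ −3x = −2x². Subtract (−2x²)·D = 6x³ − 10x². Remainder: 18x² − 42x + 14.
Step 3: lead(18x² − 42x + 14) ÷ lead(D) = 18x² ÷ −3x = −6x. Subtract (−6x)·D = 18x² − 30x. Remainder: −12x + 14.
Step 4: lead(−12x + 14) ÷ lead(D) = −12x ÷ −3x = 4. Subtract (4)·D = −12x + 20. Remainder: −6.

R(x) = −6, so D(x) is not a factor of P(x). no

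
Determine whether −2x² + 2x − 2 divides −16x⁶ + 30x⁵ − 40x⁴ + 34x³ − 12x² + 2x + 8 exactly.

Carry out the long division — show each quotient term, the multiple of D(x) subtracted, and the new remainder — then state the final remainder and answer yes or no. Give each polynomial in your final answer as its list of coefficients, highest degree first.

Step 1: lead(−16x⁶ + 30x⁵ − 40x⁴ + 34x³ − 12x² + 2x + 8) ÷ lead(D) = −16x⁶ ÷ −2x² = 8x⁴. Subtract (8x⁴)·D = −16x⁶ + 16x⁵ − 16x⁴. Remainder: 14x⁵ − 24x⁴ + 34x³ − 12x² + 2x + 8.
Step 2: lead(14x⁵ − 24x⁴ + 34x³ − 12x² + 2x + 8) ÷ lead(D) = 14x⁵ ÷ −2x² = −7x³. Subtract (−7x³)·D = 14x⁵ − 14x⁴ + 14x³. Remainder: −10x⁴ + 20x³ − 12x² + 2x + 8.
Step 3: lead(−10x⁴ + 20x³ − 12x² + 2x + 8) ÷ lead(D) = −10x⁴ ÷ −2x² = 5x². Subtract (5x²)·D = −10x⁴ + 10x³ − 10x². Remainder: 10x³ − 2x² + 2x + 8.
Step 4: lead(10x³ − 2x² + 2x + 8) ÷ lead(D) = 10x³ ÷ −2x² = −5x. Subtract (−5x)·D = 10x³ − 10x² + 10x. Remainder: 8x² − 8x + 8.
Step 5: lead(8x² − 8x + 8) ÷ lead(D) = 8x² ÷ −2x² = −4. Subtract (−4)·D = 8x² − 8x + 8. Remainder: 0.

R = [0], so D(x) is a factor of P(x). yes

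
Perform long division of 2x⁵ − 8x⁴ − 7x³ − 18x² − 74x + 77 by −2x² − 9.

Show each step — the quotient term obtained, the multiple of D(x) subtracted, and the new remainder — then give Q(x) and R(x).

Q(x) = −x³ + 4x² + 8x − 9; R(x) = −2x − 4

Step 1: lead(2x⁵ − 8x⁴ − 7x³ − 18x² − 74x + 77) ÷ lead(D) = 2x⁵ ÷ −2x² = −x³. Subtract (−x³)·D = 2x⁵ + 9x³. Remainder: −8x⁴ − 16x³ − 18x² − 74x + 77.
Step 2: lead(−8x⁴ − 16x³ − 18x² − 74x + 77) ÷ lead(D) = −8x⁴ ÷ −2x² = 4x². Subtract (4x²)·D = −8x⁴ − 36x². Remainder: −16x³ + 18x² − 74x + 77.
Step 3: lead(−16x³ + 18x² − 74x + 77) ÷ lead(D) = −16x³ ÷ −2x² = 8x. Subtract (8x)·D = −16x³ − 72x. Remainder: 18x² − 2x + 77.
Step 4: lead(18x² − 2x + 77) ÷ lead(D) = 18x² ÷ −2x² = −9. Subtract (−9)·D = 18x² + 81. Remainder: −2x − 4.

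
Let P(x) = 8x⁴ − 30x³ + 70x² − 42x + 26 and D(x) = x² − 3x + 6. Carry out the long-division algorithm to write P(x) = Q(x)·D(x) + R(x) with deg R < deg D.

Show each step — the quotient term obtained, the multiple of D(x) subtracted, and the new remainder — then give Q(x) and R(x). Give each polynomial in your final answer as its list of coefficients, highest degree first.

Q = [8, -6, 4]; R = [6, 2]

Step 1: lead(8x⁴ − 30x³ + 70x² − 42x + 26) ÷ lead(D) = 8x⁴ ÷ x² = 8x². Subtract (8x²)·D = 8x⁴ − 24x³ + 48x². Remainder: −6x³ + 22x² − 42x + 26.
Step 2: lead(−6x³ + 22x² − 42x + 26) ÷ lead(D) = −6x³ ÷ x² = −6x. Subtract (−6x)·D = −6x³ + 18x² − 36x. Remainder: 4x² − 6x + 26.
Step 3: lead(4x² − 6x + 26) ÷ lead(D) = 4x² ÷ x² = 4. Subtract (4)·D = 4x² − 12x + 24. Remainder: 6x + 2.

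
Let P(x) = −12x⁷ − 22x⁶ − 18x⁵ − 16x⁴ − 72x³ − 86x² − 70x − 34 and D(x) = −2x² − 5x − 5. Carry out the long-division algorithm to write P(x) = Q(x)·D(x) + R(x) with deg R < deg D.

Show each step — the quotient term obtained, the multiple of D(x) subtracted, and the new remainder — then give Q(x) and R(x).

Step 1: lead(−12x⁷ − 22x⁶ − 18x⁵ − 16x⁴ − 72x³ − 86x² − 70x − 34) ÷ lead(D) = −12x⁷ ÷ −2x² = 6x⁵. Subtract (6x⁵)·D = −12x⁷ − 30x⁶ − 30x⁵. Remainder: 8x⁶ + 12x⁵ − 16x⁴ − 72x³ − 86x² − 70x − 34.
Step 2: lead(8x⁶ + 12x⁵ − 16x⁴ − 72x³ − 86x² − 70x − 34) ÷ lead(D) = 8x⁶ ÷ −2x² = −4x⁴. Subtract (−4x⁴)·D = 8x⁶ + 20x⁵ + 20x⁴. Remainder: −8x⁵ − 36x⁴ − 72x³ − 86x² − 70x − 34.
Step 3: lead(−8x⁵ − 36x⁴ − 72x³ − 86x² − 70x − 34) ÷ lead(D) = −8x⁵ ÷ −2x² = 4x³. Subtract (4x³)·D = −8x⁵ − 20x⁴ − 20x³. Remainder: −16x⁴ − 52x³ − 86x² − 70x − 34.
Step 4: lead(−16x⁴ − 52x³ − 86x² − 70x − 34) ÷ lead(D) = −16x⁴ ÷ −2x² = 8x². Subtract (8x²)·D = −16x⁴ − 40x³ − 40x². Remainder: −12x³ − 46x² − 70x − 34.
Step 5: lead(−12x³ − 46x² − 70x − 34) ÷ lead(D) = −12x³ ÷ −2x² = 6x. Subtract (6x)·D = −12x³ − 30x² − 30x. Remainder: −16x² − 40x − 34.
Step 6: lead(−16x² − 40x − 34) ÷ lead(D) = −16x² ÷ −2x² = 8. Subtract (8)·D = −16x² − 40x − 40. Remainder: 6.

Q(x) = 6x⁵ − 4x⁴ + 4x³ + 8x² + 6x + 8; R(x) = 6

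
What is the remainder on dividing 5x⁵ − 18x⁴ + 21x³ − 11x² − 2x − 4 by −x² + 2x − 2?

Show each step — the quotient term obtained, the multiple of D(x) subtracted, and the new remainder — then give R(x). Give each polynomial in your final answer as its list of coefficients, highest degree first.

R = [-2, 6]

Step 1: lead(5x⁵ − 18x⁴ + 21x³ − 11x² − 2x − 4) ÷ lead(D) = 5x⁵ ÷ −x² = −5x³. Subtract (−5x³)·D = 5x⁵ − 10x⁴ + 10x³. Remainder: −8x⁴ + 11x³ − 11x² − 2x − 4.
Step 2: lead(−8x⁴ + 11x³ − 11x² − 2x − 4) ÷ lead(D) = −8x⁴ ÷ −x² = 8x². Subtract (8x²)·D = −8x⁴ + 16x³ − 16x². Remainder: −5x³ + 5x² − 2x − 4.
Step 3: lead(−5x³ + 5x² − 2x − 4) ÷ lead(D) = −5x³ ÷ −x² = 5x. Subtract (5x)·D = −5x³ + 10x² − 10x. Remainder: −5x² + 8x − 4.
Step 4: lead(−5x² + 8x − 4) ÷ lead(D) = −5x² ÷ −x² = 5. Subtract (5)·D = −5x² + 10x − 10. Remainder: −2x + 6.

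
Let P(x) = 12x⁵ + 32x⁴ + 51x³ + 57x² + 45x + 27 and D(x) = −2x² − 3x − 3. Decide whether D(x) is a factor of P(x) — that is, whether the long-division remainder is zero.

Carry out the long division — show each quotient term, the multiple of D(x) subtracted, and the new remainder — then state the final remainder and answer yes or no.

R(x) = 0, so D(x) is a factor of P(x). yes

Step 1: lead(12x⁵ + 32x⁴ + 51x³ + 57x² + 45x + 27) ÷ lead(D) = 12x⁵ ÷ −2x² = −6x³. Subtract (−6x³)·D = 12x⁵ + 18x⁴ + 18x³. Remainder: 14x⁴ + 33x³ + 57x² + 45x + 27.
Step 2: lead(14x⁴ + 33x³ + 57x² + 45x + 27) ÷ lead(D) = 14x⁴ ÷ −2x² = −7x². Subtract (−7x²)·D = 14x⁴ + 21x³ + 21x². Remainder: 12x³ + 36x² + 45x + 27.
Step 3: lead(12x³ + 36x² + 45x + 27) ÷ lead(D) = 12x³ ÷ −2x² = −6x. Subtract (−6x)·D = 12x³ + 18x² + 18x. Remainder: 18x² + 27x + 27.
Step 4: lead(18x² + 27x + 27) ÷ lead(D) = 18x² ÷ −2x² = −9. Subtract (−9)·D = 18x² + 27x + 27. Remainder: 0.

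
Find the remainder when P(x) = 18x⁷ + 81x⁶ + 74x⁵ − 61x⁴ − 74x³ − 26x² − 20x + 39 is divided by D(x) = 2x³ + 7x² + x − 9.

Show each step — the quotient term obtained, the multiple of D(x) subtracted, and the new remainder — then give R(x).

R(x) = 9x² + 2x + 3

Step 1: lead(18x⁷ + 81x⁶ + 74x⁵ − 61x⁴ − 74x³ − 26x² − 20x + 39) ÷ lead(D) = 18x⁷ ÷ 2x³ = 9x⁴. Subtract (9x⁴)·D = 18x⁷ + 63x⁶ + 9x⁵ − 81x⁴. Remainder: 18x⁶ + 65x⁵ + 20x⁴ − 74x³ − 26x² − 20x + 39.
Step 2: lead(18x⁶ + 65x⁵ + 20x⁴ − 74x³ − 26x² − 20x + 39) ÷ lead(D) = 18x⁶ ÷ 2x³ = 9x³. Subtract (9x³)·D = 18x⁶ + 63x⁵ + 9x⁴ − 81x³. Remainder: 2x⁵ + 11x⁴ + 7x³ − 26x² − 20x + 39.
Step 3: lead(2x⁵ + 11x⁴ + 7x³ − 26x² − 20x + 39) ÷ lead(D) = 2x⁵ ÷ 2x³ = x². Subtract (x²)·D = 2x⁵ + 7x⁴ + x³ − 9x². Remainder: 4x⁴ + 6x³ − 17x² − 20x + 39.
Step 4: lead(4x⁴ + 6x³ − 17x² − 20x + 39) ÷ lead(D) = 4x⁴ ÷ 2x³ = 2x. Subtract (2x)·D = 4x⁴ + 14x³ + 2x² − 18x. Remainder: −8x³ − 19x² − 2x + 39.
Step 5: lead(−8x³ − 19x² − 2x + 39) ÷ lead(D) = −8x³ ÷ 2x³ = −4. Subtract (−4)·D = −8x³ − 28x² − 4x + 36. Remainder: 9x² + 2x + 3.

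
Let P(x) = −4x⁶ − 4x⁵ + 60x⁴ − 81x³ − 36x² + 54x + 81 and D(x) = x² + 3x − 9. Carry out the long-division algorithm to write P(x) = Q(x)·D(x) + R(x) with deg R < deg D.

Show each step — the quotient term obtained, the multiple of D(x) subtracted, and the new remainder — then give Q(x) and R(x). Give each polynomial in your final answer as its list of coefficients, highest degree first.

Step 1: lead(−4x⁶ − 4x⁵ + 60x⁴ − 81x³ − 36x² + 54x + 81) ÷ lead(D) = −4x⁶ ÷ x² = −4x⁴. Subtract (−4x⁴)·D = −4x⁶ − 12x⁵ + 36x⁴. Remainder: 8x⁵ + 24x⁴ − 81x³ − 36x² + 54x + 81.
Step 2: lead(8x⁵ + 24x⁴ − 81x³ − 36x² + 54x + 81) ÷ lead(D) = 8x⁵ ÷ x² = 8x³. Subtract (8x³)·D = 8x⁵ + 24x⁴ − 72x³. Remainder: −9x³ − 36x² + 54x + 81.
Step 3: lead(−9x³ − 36x² + 54x + 81) ÷ lead(D) = −9x³ ÷ x² = −9x. Subtract (−9x)·D = −9x³ − 27x² + 81x. Remainder: −9x² − 27x + 81.
Step 4: lead(−9x² − 27x + 81) ÷ lead(D) = −9x² ÷ x² = −9. Subtract (−9)·D = −9x² − 27x + 81. Remainder: 0.

Q = [-4, 8, 0, -9, -9]; R = [0]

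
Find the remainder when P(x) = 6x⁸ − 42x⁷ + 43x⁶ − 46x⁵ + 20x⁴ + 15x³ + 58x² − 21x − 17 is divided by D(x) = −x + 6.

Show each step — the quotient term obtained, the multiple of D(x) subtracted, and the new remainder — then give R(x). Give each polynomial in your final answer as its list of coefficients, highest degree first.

Step 1: lead(6x⁸ − 42x⁷ + 43x⁶ − 46x⁵ + 20x⁴ + 15x³ + 58x² − 21x − 17) ÷ lead(D) = 6x⁸ ÷ −x = −6x⁷. Subtract (−6x⁷)·D = 6x⁸ − 36x⁷. Remainder: −6x⁷ + 43x⁶ − 46x⁵ + 20x⁴ + 15x³ + 58x² − 21x − 17.
Step 2: lead(−6x⁷ + 43x⁶ − 46x⁵ + 20x⁴ + 15x³ + 58x² − 21x − 17) ÷ lead(D) = −6x⁷ ÷ −x = 6x⁶. Subtract (6x⁶)·D = −6x⁷ + 36x⁶. Remainder: 7x⁶ − 46x⁵ + 20x⁴ + 15x³ + 58x² − 21x − 17.
Step 3: lead(7x⁶ − 46x⁵ + 20x⁴ + 15x³ + 58x² − 21x − 17) ÷ lead(D) = 7x⁶ ÷ −x = −7x⁵. Subtract (−7x⁵)·D = 7x⁶ − 42x⁵. Remainder: −4x⁵ + 20x⁴ + 15x³ + 58x² − 21x − 17.
Step 4: lead(−4x⁵ + 20x⁴ + 15x³ + 58x² − 21x − 17) ÷ lead(D) = −4x⁵ ÷ −x = 4x⁴. Subtract (4x⁴)·D = −4x⁵ + 24x⁴. Remainder: −4x⁴ + 15x³ + 58x² − 21x − 17.
Step 5: lead(−4x⁴ + 15x³ + 58x² − 21x − 17) ÷ lead(D) = −4x⁴ ÷ −x = 4x³. Subtract (4x³)·D = −4x⁴ + 24x³. Remainder: −9x³ + 58x² − 21x − 17.
Step 6: lead(−9x³ + 58x² − 21x − 17) ÷ lead(D) = −9x³ ÷ −x = 9x². Subtract (9x²)·D = −9x³ + 54x². Remainder: 4x² − 21x − 17.
Step 7: lead(4x² − 21x − 17) ÷ lead(D) = 4x² ÷ −x = −4x. Subtract (−4x)·D = 4x² − 24x. Remainder: 3x − 17.
Step 8: lead(3x − 17) ÷ lead(D) = 3x ÷ −x = −3. Subtract (−3)·D = 3x − 18. Remainder: 1.

R = [1]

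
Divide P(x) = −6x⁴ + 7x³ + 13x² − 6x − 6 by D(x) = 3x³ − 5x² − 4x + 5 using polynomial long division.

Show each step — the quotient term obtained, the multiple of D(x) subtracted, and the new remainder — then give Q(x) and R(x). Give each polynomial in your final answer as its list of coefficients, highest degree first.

Q = [-2, -1]; R = [-1]

Step 1: lead(−6x⁴ + 7x³ + 13x² − 6x − 6) ÷ lead(D) = −6x⁴ ÷ 3x³ = −2x. Subtract (−2x)·D = −6x⁴ + 10x³ + 8x² − 10x. Remainder: −3x³ + 5x² + 4x − 6.
Step 2: lead(−3x³ + 5x² + 4x − 6) ÷ lead(D) = −3x³ ÷ 3x³ = −1. Subtract (−1)·D = −3x³ + 5x² + 4x − 5. Remainder: −1.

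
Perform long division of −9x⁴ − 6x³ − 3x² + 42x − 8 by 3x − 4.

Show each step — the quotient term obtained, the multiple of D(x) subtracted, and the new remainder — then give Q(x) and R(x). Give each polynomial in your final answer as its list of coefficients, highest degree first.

Q = [-3, -6, -9, 2]; R = [0]

Step 1: lead(−9x⁴ − 6x³ − 3x² + 42x − 8) ÷ lead(D) = −9x⁴ ÷ 3x = −3x³. Subtract (−3x³)·D = −9x⁴ + 12x³. Remainder: −18x³ − 3x² + 42x − 8.
Step 2: lead(−18x³ − 3x² + 42x − 8) ÷ lead(D) = −18x³ ÷ 3x = −6x². Subtract (−6x²)·D = −18x³ + 24x². Remainder: −27x² + 42x − 8.
Step 3: lead(−27x² + 42x − 8) ÷ lead(D) = −27x² ÷ 3x = −9x. Subtract (−9x)·D = −27x² + 36x. Remainder: 6x − 8.
Step 4: lead(6x − 8) ÷ lead(D) = 6x ÷ 3x = 2. Subtract (2)·D = 6x − 8. Remainder: 0.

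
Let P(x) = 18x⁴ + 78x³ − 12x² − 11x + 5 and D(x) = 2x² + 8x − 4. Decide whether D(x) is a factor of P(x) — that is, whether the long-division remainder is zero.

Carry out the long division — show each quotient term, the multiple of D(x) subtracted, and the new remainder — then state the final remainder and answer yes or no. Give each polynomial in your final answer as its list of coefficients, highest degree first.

Step 1: lead(18x⁴ + 78x³ − 12x² − 11x + 5) ÷ lead(D) = 18x⁴ ÷ 2x² = 9x². Subtract (9x²)·D = 18x⁴ + 72x³ − 36x². Remainder: 6x³ + 24x² − 11x + 5.
Step 2: lead(6x³ + 24x² − 11x + 5) ÷ lead(D) = 6x³ ÷ 2x² = 3x. Subtract (3x)·D = 6x³ + 24x² − 12x. Remainder: x + 5.

R = [1, 5], so D(x) is not a factor of P(x). no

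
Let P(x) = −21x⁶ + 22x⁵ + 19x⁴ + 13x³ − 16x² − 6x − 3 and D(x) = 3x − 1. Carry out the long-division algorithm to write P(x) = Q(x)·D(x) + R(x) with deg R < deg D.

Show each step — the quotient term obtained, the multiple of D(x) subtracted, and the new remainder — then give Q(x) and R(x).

Q(x) = −7x⁵ + 5x⁴ + 8x³ + 7x² − 3x − 3; R(x) = −6

Step 1: lead(−21x⁶ + 22x⁵ + 19x⁴ + 13x³ − 16x² − 6x − 3) ÷ lead(D) = −21x⁶ ÷ 3x = −7x⁵. Subtract (−7x⁵)·D = −21x⁶ + 7x⁵. Remainder: 15x⁵ + 19x⁴ + 13x³ − 16x² − 6x − 3.
Step 2: lead(15x⁵ + 19x⁴ + 13x³ − 16x² − 6x − 3) ÷ lead(D) = 15x⁵ ÷ 3x = 5x⁴. Subtract (5x⁴)·D = 15x⁵ − 5x⁴. Remainder: 24x⁴ + 13x³ − 16x² − 6x − 3.
Step 3: lead(24x⁴ + 13x³ − 16x² − 6x − 3) ÷ lead(D) = 24x⁴ ÷ 3x = 8x³. Subtract (8x³)·D = 24x⁴ − 8x³. Remainder: 21x³ − 16x² − 6x − 3.
Step 4: lead(21x³ − 16x² − 6x − 3) ÷ lead(D) = 21x³ ÷ 3x = 7x². Subtract (7x²)·D = 21x³ − 7x². Remainder: −9x² − 6x − 3.
Step 5: lead(−9x² − 6x − 3) ÷ lead(D) = −9x² ÷ 3x = −3x. Subtract (−3x)·D = −9x² + 3x. Remainder: −9x − 3.
Step 6: lead(−9x − 3) ÷ lead(D) = −9x ÷ 3x = −3. Subtract (−3)·D = −9x + 3. Remainder: −6.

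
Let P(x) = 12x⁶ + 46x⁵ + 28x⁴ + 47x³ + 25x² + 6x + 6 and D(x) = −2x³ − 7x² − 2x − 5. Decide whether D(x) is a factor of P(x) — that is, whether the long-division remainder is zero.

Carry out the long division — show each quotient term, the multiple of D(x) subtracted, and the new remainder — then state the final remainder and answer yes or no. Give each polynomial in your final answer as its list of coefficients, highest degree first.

Step 1: lead(12x⁶ + 46x⁵ + 28x⁴ + 47x³ + 25x² + 6x + 6) ÷ lead(D) = 12x⁶ ÷ −2x³ = −6x³. Subtract (−6x³)·D = 12x⁶ + 42x⁵ + 12x⁴ + 30x³. Remainder: 4x⁵ + 16x⁴ + 17x³ + 25x² + 6x + 6.
Step 2: lead(4x⁵ + 16x⁴ + 17x³ + 25x² + 6x + 6) ÷ lead(D) = 4x⁵ ÷ −2x³ = −2x². Subtract (−2x²)·D = 4x⁵ + 14x⁴ + 4x³ + 10x². Remainder: 2x⁴ + 13x³ + 15x² + 6x + 6.
Step 3: lead(2x⁴ + 13x³ + 15x² + 6x + 6) ÷ lead(D) = 2x⁴ ÷ −2x³ = −x. Subtract (−x)·D = 2x⁴ + 7x³ + 2x² + 5x. Remainder: 6x³ + 13x² + x + 6.
Step 4: lead(6x³ + 13x² + x + 6) ÷ lead(D) = 6x³ ÷ −2x³ = −3. Subtract (−3)·D = 6x³ + 21x² + 6x + 15. Remainder: −8x² − 5x − 9.

R = [-8, -5, -9], so D(x) is not a factor of P(x). no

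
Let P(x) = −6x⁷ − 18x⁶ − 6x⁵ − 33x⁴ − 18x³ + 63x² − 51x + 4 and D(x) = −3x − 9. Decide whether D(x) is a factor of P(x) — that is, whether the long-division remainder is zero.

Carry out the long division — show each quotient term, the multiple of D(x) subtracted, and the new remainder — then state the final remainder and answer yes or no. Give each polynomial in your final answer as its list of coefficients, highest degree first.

R = [-5], so D(x) is not a factor of P(x). no

Step 1: lead(−6x⁷ − 18x⁶ − 6x⁵ − 33x⁴ − 18x³ + 63x² − 51x + 4) ÷ lead(D) = −6x⁷ ÷ −3x = 2x⁶. Subtract (2x⁶)·D = −6x⁷ − 18x⁶. Remainder: −6x⁵ − 33x⁴ − 18x³ + 63x² − 51x + 4.
Step 2: lead(−6x⁵ − 33x⁴ − 18x³ + 63x² − 51x + 4) ÷ lead(D) = −6x⁵ ÷ −3x = 2x⁴. Subtract (2x⁴)·D = −6x⁵ − 18x⁴. Remainder: −15x⁴ − 18x³ + 63x² − 51x + 4.
Step 3: lead(−15x⁴ − 18x³ + 63x² − 51x + 4) ÷ lead(D) = −15x⁴ ÷ −3x = 5x³. Subtract (5x³)·D = −15x⁴ − 45x³. Remainder: 27x³ + 63x² − 51x + 4.
Step 4: lead(27x³ + 63x² − 51x + 4) ÷ lead(D) = 27x³ ÷ −3x = −9x². Subtract (−9x²)·D = 27x³ + 81x². Remainder: −18x² − 51x + 4.
Step 5: lead(−18x² − 51x + 4) ÷ lead(D) = −18x² ÷ −3x = 6x. Subtract (6x)·D = −18x² − 54x. Remainder: 3x + 4.
Step 6: lead(3x + 4) ÷ lead(D) = 3x ÷ −3x = −1. Subtract (−1)·D = 3x + 9. Remainder: −5.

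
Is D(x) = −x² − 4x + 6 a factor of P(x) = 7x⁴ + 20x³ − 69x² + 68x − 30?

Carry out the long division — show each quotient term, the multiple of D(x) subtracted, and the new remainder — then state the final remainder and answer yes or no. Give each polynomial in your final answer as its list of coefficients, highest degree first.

Step 1: lead(7x⁴ + 20x³ − 69x² + 68x − 30) ÷ lead(D) = 7x⁴ ÷ −x² = −7x². Subtract (−7x²)·D = 7x⁴ + 28x³ − 42x². Remainder: −8x³ − 27x² + 68x − 30.
Step 2: lead(−8x³ − 27x² + 68x − 30) ÷ lead(D) = −8x³ ÷ −x² = 8x. Subtract (8x)·D = −8x³ − 32x² + 48x. Remainder: 5x² + 20x − 30.
Step 3: lead(5x² + 20x − 30) ÷ lead(D) = 5x² ÷ −x² = −5. Subtract (−5)·D = 5x² + 20x − 30. Remainder: 0.

R = [0], so D(x) is a factor of P(x). yes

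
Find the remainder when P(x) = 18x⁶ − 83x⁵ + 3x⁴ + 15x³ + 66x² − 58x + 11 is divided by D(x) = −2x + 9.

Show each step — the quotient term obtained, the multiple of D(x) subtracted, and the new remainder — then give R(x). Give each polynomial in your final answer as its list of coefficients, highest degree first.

R = [-7]

Step 1: lead(18x⁶ − 83x⁵ + 3x⁴ + 15x³ + 66x² − 58x + 11) ÷ lead(D) = 18x⁶ ÷ −2x = −9x⁵. Subtract (−9x⁵)·D = 18x⁶ − 81x⁵. Remainder: −2x⁵ + 3x⁴ + 15x³ + 66x² − 58x + 11.
Step 2: lead(−2x⁵ + 3x⁴ + 15x³ + 66x² − 58x + 11) ÷ lead(D) = −2x⁵ ÷ −2x = x⁴. Subtract (x⁴)·D = −2x⁵ + 9x⁴. Remainder: −6x⁴ + 15x³ + 66x² − 58x + 11.
Step 3: lead(−6x⁴ + 15x³ + 66x² − 58x + 11) ÷ lead(D) = −6x⁴ ÷ −2x = 3x³. Subtract (3x³)·D = −6x⁴ + 27x³. Remainder: −12x³ + 66x² − 58x + 11.
Step 4: lead(−12x³ + 66x² − 58x + 11) ÷ lead(D) = −12x³ ÷ −2x = 6x². Subtract (6x²)·D = −12x³ + 54x². Remainder: 12x² − 58x + 11.
Step 5: lead(12x² − 58x + 11) ÷ lead(D) = 12x² ÷ −2x = −6x. Subtract (−6x)·D = 12x² − 54x. Remainder: −4x + 11.
Step 6: lead(−4x + 11) ÷ lead(D) = −4x ÷ −2x = 2. Subtract (2)·D = −4x + 18. Remainder: −7.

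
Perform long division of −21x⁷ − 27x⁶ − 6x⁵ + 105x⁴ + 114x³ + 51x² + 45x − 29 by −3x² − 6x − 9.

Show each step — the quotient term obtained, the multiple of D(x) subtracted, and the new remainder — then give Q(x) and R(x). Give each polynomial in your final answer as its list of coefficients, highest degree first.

Step 1: lead(−21x⁷ − 27x⁶ − 6x⁵ + 105x⁴ + 114x³ + 51x² + 45x − 29) ÷ lead(D) = −21x⁷ ÷ −3x² = 7x⁵. Subtract (7x⁵)·D = −21x⁷ − 42x⁶ − 63x⁵. Remainder: 15x⁶ + 57x⁵ + 105x⁴ + 114x³ + 51x² + 45x − 29.
Step 2: lead(15x⁶ + 57x⁵ + 105x⁴ + 114x³ + 51x² + 45x − 29) ÷ lead(D) = 15x⁶ ÷ −3x² = −5x⁴. Subtract (−5x⁴)·D = 15x⁶ + 30x⁵ + 45x⁴. Remainder: 27x⁵ + 60x⁴ + 114x³ + 51x² + 45x − 29.
Step 3: lead(27x⁵ + 60x⁴ + 114x³ + 51x² + 45x − 29) ÷ lead(D) = 27x⁵ ÷ −3x² = −9x³. Subtract (−9x³)·D = 27x⁵ + 54x⁴ + 81x³. Remainder: 6x⁴ + 33x³ + 51x² + 45x − 29.
Step 4: lead(6x⁴ + 33x³ + 51x² + 45x − 29) ÷ lead(D) = 6x⁴ ÷ −3x² = −2x². Subtract (−2x²)·D = 6x⁴ + 12x³ + 18x². Remainder: 21x³ + 33x² + 45x − 29.
Step 5: lead(21x³ + 33x² + 45x − 29) ÷ lead(D) = 21x³ ÷ −3x² = −7x. Subtract (−7x)·D = 21x³ + 42x² + 63x. Remainder: −9x² − 18x − 29.
Step 6: lead(−9x² − 18x − 29) ÷ lead(D) = −9x² ÷ −3x² = 3. Subtract (3)·D = −9x² − 18x − 27. Remainder: −2.

Q = [7, -5, -9, -2, -7, 3]; R = [-2]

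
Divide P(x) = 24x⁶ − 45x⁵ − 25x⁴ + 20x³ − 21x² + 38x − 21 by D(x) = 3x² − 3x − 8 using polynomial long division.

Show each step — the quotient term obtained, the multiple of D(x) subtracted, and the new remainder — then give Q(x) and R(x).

Q(x) = 8x⁴ − 7x³ + 6x² − 6x + 3; R(x) = −x + 3

Step 1: lead(24x⁶ − 45x⁵ − 25x⁴ + 20x³ − 21x² + 38x − 21) ÷ lead(D) = 24x⁶ ÷ 3x² = 8x⁴. Subtract (8x⁴)·D = 24x⁶ − 24x⁵ − 64x⁴. Remainder: −21x⁵ + 39x⁴ + 20x³ − 21x² + 38x − 21.
Step 2: lead(−21x⁵ + 39x⁴ + 20x³ − 21x² + 38x − 21) ÷ lead(D) = −21x⁵ ÷ 3x² = −7x³. Subtract (−7x³)·D = −21x⁵ + 21x⁴ + 56x³. Remainder: 18x⁴ − 36x³ − 21x² + 38x − 21.
Step 3: lead(18x⁴ − 36x³ − 21x² + 38x − 21) ÷ lead(D) = 18x⁴ ÷ 3x² = 6x². Subtract (6x²)·D = 18x⁴ − 18x³ − 48x². Remainder: −18x³ + 27x² + 38x − 21.
Step 4: lead(−18x³ + 27x² + 38x − 21) ÷ lead(D) = −18x³ ÷ 3x² = −6x. Subtract (−6x)·D = −18x³ + 18x² + 48x. Remainder: 9x² − 10x − 21.
Step 5: lead(9x² − 10x − 21) ÷ lead(D) = 9x² ÷ 3x² = 3. Subtract (3)·D = 9x² − 9x − 24. Remainder: −x + 3.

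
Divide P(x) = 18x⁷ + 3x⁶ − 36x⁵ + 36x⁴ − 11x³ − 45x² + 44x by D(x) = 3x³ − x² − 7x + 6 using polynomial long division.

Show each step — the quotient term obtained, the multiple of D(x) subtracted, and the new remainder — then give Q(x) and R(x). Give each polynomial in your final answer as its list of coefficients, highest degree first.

Q = [6, 3, 3, 8, 0]; R = [-7, -4, 0]

Step 1: lead(18x⁷ + 3x⁶ − 36x⁵ + 36x⁴ − 11x³ − 45x² + 44x) ÷ lead(D) = 18x⁷ ÷ 3x³ = 6x⁴. Subtract (6x⁴)·D = 18x⁷ − 6x⁶ − 42x⁵ + 36x⁴. Remainder: 9x⁶ + 6x⁵ − 11x³ − 45x² + 44x.
Step 2: lead(9x⁶ + 6x⁵ − 11x³ − 45x² + 44x) ÷ lead(D) = 9x⁶ ÷ 3x³ = 3x³. Subtract (3x³)·D = 9x⁶ − 3x⁵ − 21x⁴ + 18x³. Remainder: 9x⁵ + 21x⁴ − 29x³ − 45x² + 44x.
Step 3: lead(9x⁵ + 21x⁴ − 29x³ − 45x² + 44x) ÷ lead(D) = 9x⁵ ÷ 3x³ = 3x². Subtract (3x²)·D = 9x⁵ − 3x⁴ − 21x³ + 18x². Remainder: 24x⁴ − 8x³ − 63x² + 44x.
Step 4: lead(24x⁴ − 8x³ − 63x² + 44x) ÷ lead(D) = 24x⁴ ÷ 3x³ = 8x. Subtract (8x)·D = 24x⁴ − 8x³ − 56x² + 48x. Remainder: −7x² − 4x.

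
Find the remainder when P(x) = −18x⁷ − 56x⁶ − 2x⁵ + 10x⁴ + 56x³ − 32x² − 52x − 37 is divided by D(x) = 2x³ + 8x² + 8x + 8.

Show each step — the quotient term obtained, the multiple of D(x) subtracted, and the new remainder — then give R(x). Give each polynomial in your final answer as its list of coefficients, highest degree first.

Step 1: lead(−18x⁷ − 56x⁶ − 2x⁵ + 10x⁴ + 56x³ − 32x² − 52x − 37) ÷ lead(D) = −18x⁷ ÷ 2x³ = −9x⁴. Subtract (−9x⁴)·D = −18x⁷ − 72x⁶ − 72x⁵ − 72x⁴. Remainder: 16x⁶ + 70x⁵ + 82x⁴ + 56x³ − 32x² − 52x − 37.
Step 2: lead(16x⁶ + 70x⁵ + 82x⁴ + 56x³ − 32x² − 52x − 37) ÷ lead(D) = 16x⁶ ÷ 2x³ = 8x³. Subtract (8x³)·D = 16x⁶ + 64x⁵ + 64x⁴ + 64x³. Remainder: 6x⁵ + 18x⁴ − 8x³ − 32x² − 52x − 37.
Step 3: lead(6x⁵ + 18x⁴ − 8x³ − 32x² − 52x − 37) ÷ lead(D) = 6x⁵ ÷ 2x³ = 3x². Subtract (3x²)·D = 6x⁵ + 24x⁴ + 24x³ + 24x². Remainder: −6x⁴ − 32x³ − 56x² − 52x − 37.
Step 4: lead(−6x⁴ − 32x³ − 56x² − 52x − 37) ÷ lead(D) = −6x⁴ ÷ 2x³ = −3x. Subtract (−3x)·D = −6x⁴ − 24x³ − 24x² − 24x. Remainder: −8x³ − 32x² − 28x − 37.
Step 5: lead(−8x³ − 32x² − 28x − 37) ÷ lead(D) = −8x³ ÷ 2x³ = −4. Subtract (−4)·D = −8x³ − 32x² − 32x − 32. Remainder: 4x − 5.

R = [4, -5]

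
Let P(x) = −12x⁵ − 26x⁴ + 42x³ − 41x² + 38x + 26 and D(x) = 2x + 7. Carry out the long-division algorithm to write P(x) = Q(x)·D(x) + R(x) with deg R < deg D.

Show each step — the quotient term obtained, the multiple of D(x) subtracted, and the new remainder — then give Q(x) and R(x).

Q(x) = −6x⁴ + 8x³ − 7x² + 4x + 5; R(x) = −9

Step 1: lead(−12x⁵ − 26x⁴ + 42x³ − 41x² + 38x + 26) ÷ lead(D) = −12x⁵ ÷ 2x = −6x⁴. Subtract (−6x⁴)·D = −12x⁵ − 42x⁴. Remainder: 16x⁴ + 42x³ − 41x² + 38x + 26.
Step 2: lead(16x⁴ + 42x³ − 41x² + 38x + 26) ÷ lead(D) = 16x⁴ ÷ 2x = 8x³. Subtract (8x³)·D = 16x⁴ + 56x³. Remainder: −14x³ − 41x² + 38x + 26.
Step 3: lead(−14x³ − 41x² + 38x + 26) ÷ lead(D) = −14x³ ÷ 2x = −7x². Subtract (−7x²)·D = −14x³ − 49x². Remainder: 8x² + 38x + 26.
Step 4: lead(8x² + 38x + 26) ÷ lead(D) = 8x² ÷ 2x = 4x. Subtract (4x)·D = 8x² + 28x. Remainder: 10x + 26.
Step 5: lead(10x + 26) ÷ lead(D) = 10x ÷ 2x = 5. Subtract (5)·D = 10x + 35. Remainder: −9.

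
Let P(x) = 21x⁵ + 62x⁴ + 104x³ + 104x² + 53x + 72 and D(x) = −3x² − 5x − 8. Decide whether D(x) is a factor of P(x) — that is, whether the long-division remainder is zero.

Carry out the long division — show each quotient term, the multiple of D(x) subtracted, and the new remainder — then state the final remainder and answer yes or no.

R(x) = 0, so D(x) is a factor of P(x). yes

Step 1: lead(21x⁵ + 62x⁴ + 104x³ + 104x² + 53x + 72) ÷ lead(D) = 21x⁵ ÷ −3x² = −7x³. Subtract (−7x³)·D = 21x⁵ + 35x⁴ + 56x³. Remainder: 27x⁴ + 48x³ + 104x² + 53x + 72.
Step 2: lead(27x⁴ + 48x³ + 104x² + 53x + 72) ÷ lead(D) = 27x⁴ ÷ −3x² = −9x². Subtract (−9x²)·D = 27x⁴ + 45x³ + 72x². Remainder: 3x³ + 32x² + 53x + 72.
Step 3: lead(3x³ + 32x² + 53x + 72) ÷ lead(D) = 3x³ ÷ −3x² = −x. Subtract (−x)·D = 3x³ + 5x² + 8x. Remainder: 27x² + 45x + 72.
Step 4: lead(27x² + 45x + 72) ÷ lead(D) = 27x² ÷ −3x² = −9. Subtract (−9)·D = 27x² + 45x + 72. Remainder: 0.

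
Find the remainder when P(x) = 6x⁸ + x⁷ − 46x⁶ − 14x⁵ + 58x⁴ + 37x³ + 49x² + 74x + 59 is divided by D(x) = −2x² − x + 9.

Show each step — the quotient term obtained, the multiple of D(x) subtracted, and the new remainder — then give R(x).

R(x) = −4

Step 1: lead(6x⁸ + x⁷ − 46x⁶ − 14x⁵ + 58x⁴ + 37x³ + 49x² + 74x + 59) ÷ lead(D) = 6x⁸ ÷ −2x² = −3x⁶. Subtract (−3x⁶)·D = 6x⁸ + 3x⁷ − 27x⁶. Remainder: −2x⁷ − 19x⁶ − 14x⁵ + 58x⁴ + 37x³ + 49x² + 74x + 59.
Step 2: lead(−2x⁷ − 19x⁶ − 14x⁵ + 58x⁴ + 37x³ + 49x² + 74x + 59) ÷ lead(D) = −2x⁷ ÷ −2x² = x⁵. Subtract (x⁵)·D = −2x⁷ − x⁶ + 9x⁵. Remainder: −18x⁶ − 23x⁵ + 58x⁴ + 37x³ + 49x² + 74x + 59.
Step 3: lead(−18x⁶ − 23x⁵ + 58x⁴ + 37x³ + 49x² + 74x + 59) ÷ lead(D) = −18x⁶ ÷ −2x² = 9x⁴. Subtract (9x⁴)·D = −18x⁶ − 9x⁵ + 81x⁴. Remainder: −14x⁵ − 23x⁴ + 37x³ + 49x² + 74x + 59.
Step 4: lead(−14x⁵ − 23x⁴ + 37x³ + 49x² + 74x + 59) ÷ lead(D) = −14x⁵ ÷ −2x² = 7x³. Subtract (7x³)·D = −14x⁵ − 7x⁴ + 63x³. Remainder: −16x⁴ − 26x³ + 49x² + 74x + 59.
Step 5: lead(−16x⁴ − 26x³ + 49x² + 74x + 59) ÷ lead(D) = −16x⁴ ÷ −2x² = 8x². Subtract (8x²)·D = −16x⁴ − 8x³ + 72x². Remainder: −18x³ − 23x² + 74x + 59.
Step 6: lead(−18x³ − 23x² + 74x + 59) ÷ lead(D) = −18x³ ÷ −2x² = 9x. Subtract (9x)·D = −18x³ − 9x² + 81x. Remainder: −14x² − 7x + 59.
Step 7: lead(−14x² − 7x + 59) ÷ lead(D) = −14x² ÷ −2x² = 7. Subtract (7)·D = −14x² − 7x + 63. Remainder: −4.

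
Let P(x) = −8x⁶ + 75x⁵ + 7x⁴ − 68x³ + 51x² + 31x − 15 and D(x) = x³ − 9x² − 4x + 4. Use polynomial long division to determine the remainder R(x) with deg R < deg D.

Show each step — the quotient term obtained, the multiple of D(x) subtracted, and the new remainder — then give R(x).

R(x) = −7x² − x + 9

Step 1: lead(−8x⁶ + 75x⁵ + 7x⁴ − 68x³ + 51x² + 31x − 15) ÷ lead(D) = −8x⁶ ÷ x³ = −8x³. Subtract (−8x³)·D = −8x⁶ + 72x⁵ + 32x⁴ − 32x³. Remainder: 3x⁵ − 25x⁴ − 36x³ + 51x² + 31x − 15.
Step 2: lead(3x⁵ − 25x⁴ − 36x³ + 51x² + 31x − 15) ÷ lead(D) = 3x⁵ ÷ x³ = 3x². Subtract (3x²)·D = 3x⁵ − 27x⁴ − 12x³ + 12x². Remainder: 2x⁴ − 24x³ + 39x² + 31x − 15.
Step 3: lead(2x⁴ − 24x³ + 39x² + 31x − 15) ÷ lead(D) = 2x⁴ ÷ x³ = 2x. Subtract (2x)·D = 2x⁴ − 18x³ − 8x² + 8x. Remainder: −6x³ + 47x² + 23x − 15.
Step 4: lead(−6x³ + 47x² + 23x − 15) ÷ lead(D) = −6x³ ÷ x³ = −6. Subtract (−6)·D = −6x³ + 54x² + 24x − 24. Remainder: −7x² − x + 9.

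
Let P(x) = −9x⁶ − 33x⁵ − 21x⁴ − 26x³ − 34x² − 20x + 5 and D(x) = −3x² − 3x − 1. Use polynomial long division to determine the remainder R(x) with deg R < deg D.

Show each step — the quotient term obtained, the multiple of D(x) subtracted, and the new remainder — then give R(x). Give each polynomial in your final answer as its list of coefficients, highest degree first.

R = [9]

Step 1: lead(−9x⁶ − 33x⁵ − 21x⁴ − 26x³ − 34x² − 20x + 5) ÷ lead(D) = −9x⁶ ÷ −3x² = 3x⁴. Subtract (3x⁴)·D = −9x⁶ − 9x⁵ − 3x⁴. Remainder: −24x⁵ − 18x⁴ − 26x³ − 34x² − 20x + 5.
Step 2: lead(−24x⁵ − 18x⁴ − 26x³ − 34x² − 20x + 5) ÷ lead(D) = −24x⁵ ÷ −3x² = 8x³. Subtract (8x³)·D = −24x⁵ − 24x⁴ − 8x³. Remainder: 6x⁴ − 18x³ − 34x² − 20x + 5.
Step 3: lead(6x⁴ − 18x³ − 34x² − 20x + 5) ÷ lead(D) = 6x⁴ ÷ −3x² = −2x². Subtract (−2x²)·D = 6x⁴ + 6x³ + 2x². Remainder: −24x³ − 36x² − 20x + 5.
Step 4: lead(−24x³ − 36x² − 20x + 5) ÷ lead(D) = −24x³ ÷ −3x² = 8x. Subtract (8x)·D = −24x³ − 24x² − 8x. Remainder: −12x² − 12x + 5.
Step 5: lead(−12x² − 12x + 5) ÷ lead(D) = −12x² ÷ −3x² = 4. Subtract (4)·D = −12x² − 12x − 4. Remainder: 9.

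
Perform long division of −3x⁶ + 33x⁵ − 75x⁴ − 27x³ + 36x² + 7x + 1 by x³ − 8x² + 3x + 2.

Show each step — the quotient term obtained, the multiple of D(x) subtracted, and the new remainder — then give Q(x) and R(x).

Step 1: lead(−3x⁶ + 33x⁵ − 75x⁴ − 27x³ + 36x² + 7x + 1) ÷ lead(D) = −3x⁶ ÷ x³ = −3x³. Subtract (−3x³)·D = −3x⁶ + 24x⁵ − 9x⁴ − 6x³. Remainder: 9x⁵ − 66x⁴ − 21x³ + 36x² + 7x + 1.
Step 2: lead(9x⁵ − 66x⁴ − 21x³ + 36x² + 7x + 1) ÷ lead(D) = 9x⁵ ÷ x³ = 9x². Subtract (9x²)·D = 9x⁵ − 72x⁴ + 27x³ + 18x². Remainder: 6x⁴ − 48x³ + 18x² + 7x + 1.
Step 3: lead(6x⁴ − 48x³ + 18x² + 7x + 1) ÷ lead(D) = 6x⁴ ÷ x³ = 6x. Subtract (6x)·D = 6x⁴ − 48x³ + 18x² + 12x. Remainder: −5x + 1.

Q(x) = −3x³ + 9x² + 6x; R(x) = −5x + 1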